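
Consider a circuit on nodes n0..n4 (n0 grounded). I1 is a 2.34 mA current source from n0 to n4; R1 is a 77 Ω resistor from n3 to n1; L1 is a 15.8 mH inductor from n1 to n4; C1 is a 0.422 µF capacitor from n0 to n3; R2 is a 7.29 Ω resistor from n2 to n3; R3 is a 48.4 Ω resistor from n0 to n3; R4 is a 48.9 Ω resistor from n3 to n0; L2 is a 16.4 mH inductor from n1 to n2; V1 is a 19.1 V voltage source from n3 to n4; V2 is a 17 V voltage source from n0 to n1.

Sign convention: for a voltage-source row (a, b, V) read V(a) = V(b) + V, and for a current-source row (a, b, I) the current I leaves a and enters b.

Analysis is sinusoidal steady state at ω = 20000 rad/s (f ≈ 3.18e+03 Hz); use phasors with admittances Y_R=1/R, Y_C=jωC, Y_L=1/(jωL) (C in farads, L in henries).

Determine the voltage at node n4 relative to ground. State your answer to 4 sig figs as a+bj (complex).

Apply KCL at each of the 4 non-ground nodes and solve the resulting linear system.
Node n1: branches {R1, L1, L2, V2} → V_1 = -17.00+0.000j
Node n2: branches {R2, L2} → V_2 = -4.042+1.287j
Node n3: branches {R1, C1, R2, R3, R4, V1} → V_3 = -4.013+0.9988j
Node n4: branches {I1, L1, V1} → V_4 = -23.11+0.9988j
Source currents: i(V1)=0.0008207+0.01934j, i(V2)=-0.1757+0.007191j

-23.11+0.9988j V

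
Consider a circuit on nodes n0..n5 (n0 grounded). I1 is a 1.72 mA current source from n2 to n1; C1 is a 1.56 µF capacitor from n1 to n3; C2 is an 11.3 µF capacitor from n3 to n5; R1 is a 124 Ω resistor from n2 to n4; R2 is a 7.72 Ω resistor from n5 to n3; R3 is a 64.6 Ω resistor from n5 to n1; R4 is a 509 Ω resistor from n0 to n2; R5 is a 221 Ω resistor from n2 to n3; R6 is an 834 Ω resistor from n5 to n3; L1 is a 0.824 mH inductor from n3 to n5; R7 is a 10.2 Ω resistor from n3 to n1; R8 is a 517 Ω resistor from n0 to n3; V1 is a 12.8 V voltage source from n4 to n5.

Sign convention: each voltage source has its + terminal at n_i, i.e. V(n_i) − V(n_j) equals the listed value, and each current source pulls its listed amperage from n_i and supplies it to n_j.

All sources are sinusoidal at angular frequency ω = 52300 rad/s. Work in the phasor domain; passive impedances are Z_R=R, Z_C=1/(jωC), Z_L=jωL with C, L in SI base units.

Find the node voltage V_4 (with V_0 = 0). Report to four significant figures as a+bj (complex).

Apply KCL at each of the 5 non-ground nodes and solve the resulting linear system.
Node n1: branches {I1, C1, R3, R7} → V_1 = -3.752-0.02072j
Node n2: branches {I1, R1, R4, R5} → V_2 = 3.707+0.02073j
Node n3: branches {C1, C2, R2, R5, R6, L1, R7, R8} → V_3 = -3.765-0.02106j
Node n4: branches {R1, V1} → V_4 = 9.016+0.04923j
Node n5: branches {C2, R2, R3, R6, L1, V1} → V_5 = -3.784+0.04923j
Source currents: i(V1)=-0.04282-0.0002298j

9.016+0.04923j V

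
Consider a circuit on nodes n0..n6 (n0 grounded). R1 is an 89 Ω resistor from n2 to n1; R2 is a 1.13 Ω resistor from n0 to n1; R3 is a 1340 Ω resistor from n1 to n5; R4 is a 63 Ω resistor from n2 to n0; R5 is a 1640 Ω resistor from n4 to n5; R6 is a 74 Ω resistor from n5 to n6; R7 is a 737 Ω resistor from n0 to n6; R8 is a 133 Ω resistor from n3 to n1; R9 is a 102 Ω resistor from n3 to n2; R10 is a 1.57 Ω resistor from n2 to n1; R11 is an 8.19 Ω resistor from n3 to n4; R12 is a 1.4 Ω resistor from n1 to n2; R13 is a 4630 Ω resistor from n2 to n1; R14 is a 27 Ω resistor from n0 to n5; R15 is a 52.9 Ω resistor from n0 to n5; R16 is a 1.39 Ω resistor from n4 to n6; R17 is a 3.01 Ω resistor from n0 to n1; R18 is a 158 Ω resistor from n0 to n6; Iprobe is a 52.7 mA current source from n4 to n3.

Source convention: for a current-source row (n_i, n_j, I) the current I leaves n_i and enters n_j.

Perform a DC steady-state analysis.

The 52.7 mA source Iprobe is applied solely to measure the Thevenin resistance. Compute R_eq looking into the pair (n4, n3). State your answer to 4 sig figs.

MNA unknowns: 6 node voltages V₁..V_6
R1: Y=0.01124 on G[2,1]
R2: Y=0.8850 on G[0,1]
R3: Y=0.0007463 on G[1,5]
R4: Y=0.01587 on G[2,0]
R5: Y=0.0006098 on G[4,5]
R6: Y=0.01351 on G[5,6]
R7: Y=0.001357 on G[0,6]
R8: Y=0.007519 on G[3,1]
R9: Y=0.009804 on G[3,2]
R10: Y=0.6369 on G[2,1]
R11: Y=0.1221 on G[3,4]
R12: Y=0.7143 on G[1,2]
R13: Y=0.0002160 on G[2,1]
R14: Y=0.03704 on G[0,5]
R15: Y=0.01890 on G[0,5]
R16: Y=0.7194 on G[4,6]
R17: Y=0.3322 on G[0,1]
R18: Y=0.006329 on G[0,6]
Iprobe: z[4]−=0.0527, z[3]+=0.0527
solve → V1=0.002852, V2=0.004281, V3=0.2097, V4=-0.1926, V5=-0.03747, V6=-0.1878

R_eq = 7.635 Ω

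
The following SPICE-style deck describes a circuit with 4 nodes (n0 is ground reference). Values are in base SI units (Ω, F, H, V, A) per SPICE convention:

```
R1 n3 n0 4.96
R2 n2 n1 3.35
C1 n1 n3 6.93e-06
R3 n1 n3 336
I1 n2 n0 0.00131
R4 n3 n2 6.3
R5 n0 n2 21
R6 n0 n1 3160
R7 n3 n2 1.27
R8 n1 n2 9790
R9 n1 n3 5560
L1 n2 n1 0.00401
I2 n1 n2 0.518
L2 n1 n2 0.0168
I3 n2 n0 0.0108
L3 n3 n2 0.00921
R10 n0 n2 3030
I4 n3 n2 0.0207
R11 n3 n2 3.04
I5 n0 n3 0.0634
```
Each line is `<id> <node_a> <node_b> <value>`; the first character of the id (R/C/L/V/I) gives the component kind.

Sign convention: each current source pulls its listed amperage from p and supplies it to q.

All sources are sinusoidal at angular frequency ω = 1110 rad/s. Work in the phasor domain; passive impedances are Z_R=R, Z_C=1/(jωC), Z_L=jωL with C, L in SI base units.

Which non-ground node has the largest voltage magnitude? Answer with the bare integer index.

1

Element admittances at ω=1110 rad/s:
  Y(R1) = 0.2016+0.000j S between n3,n0
  Y(R2) = 0.2985+0.000j S between n2,n1
  Y(C1) = 0.000+0.007692j S between n1,n3
  Y(R3) = 0.002976+0.000j S between n1,n3
  I1: injects 0.00131 A into n0 (from n2)
  Y(R4) = 0.1587+0.000j S between n3,n2
  Y(R5) = 0.04762+0.000j S between n0,n2
  Y(R6) = 0.0003165+0.000j S between n0,n1
  Y(R7) = 0.7874+0.000j S between n3,n2
  Y(R8) = 0.0001021+0.000j S between n1,n2
  Y(R9) = 0.0001799+0.000j S between n1,n3
  Y(L1) = 0.000-0.2247j S between n2,n1
  I2: injects 0.518 A into n2 (from n1)
  Y(L2) = 0.000-0.05363j S between n1,n2
  I3: injects 0.0108 A into n0 (from n2)
  Y(L3) = 0.000-0.09782j S between n3,n2
  Y(R10) = 0.0003300+0.000j S between n0,n2
  I4: injects 0.0207 A into n2 (from n3)
  Y(R11) = 0.3289+0.000j S between n3,n2
  I5: injects 0.0634 A into n3 (from n0)
Assemble and solve the 3×3 MNA system:
  V(n1)=-0.7482-0.8451j  V(n2)=0.2032+0.007121j  V(n3)=0.2072-0.0003670j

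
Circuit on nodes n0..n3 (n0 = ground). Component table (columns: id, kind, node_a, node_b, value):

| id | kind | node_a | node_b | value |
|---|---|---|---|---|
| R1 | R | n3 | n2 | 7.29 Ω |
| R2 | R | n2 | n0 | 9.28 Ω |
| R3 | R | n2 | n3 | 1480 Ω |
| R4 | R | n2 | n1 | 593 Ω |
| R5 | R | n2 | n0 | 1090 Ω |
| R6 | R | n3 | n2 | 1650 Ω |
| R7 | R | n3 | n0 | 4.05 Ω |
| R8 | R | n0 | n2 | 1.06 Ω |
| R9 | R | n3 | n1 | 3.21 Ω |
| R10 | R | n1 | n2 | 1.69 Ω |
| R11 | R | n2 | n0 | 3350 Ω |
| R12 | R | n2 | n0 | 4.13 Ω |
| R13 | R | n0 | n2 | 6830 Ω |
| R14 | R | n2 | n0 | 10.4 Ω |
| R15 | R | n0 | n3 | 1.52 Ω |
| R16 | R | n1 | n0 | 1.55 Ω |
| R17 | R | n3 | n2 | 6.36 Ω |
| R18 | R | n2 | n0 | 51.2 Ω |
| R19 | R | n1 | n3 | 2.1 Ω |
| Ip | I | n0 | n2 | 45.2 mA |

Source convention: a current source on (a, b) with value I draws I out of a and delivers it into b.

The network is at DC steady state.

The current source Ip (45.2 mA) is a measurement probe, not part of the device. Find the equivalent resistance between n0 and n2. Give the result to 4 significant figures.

MNA unknowns: 3 node voltages V₁..V_3
R1: Y=0.1372 on G[3,2]
R2: Y=0.1078 on G[2,0]
R3: Y=0.0006757 on G[2,3]
R4: Y=0.001686 on G[2,1]
R5: Y=0.0009174 on G[2,0]
R6: Y=0.0006061 on G[3,2]
R7: Y=0.2469 on G[3,0]
R8: Y=0.9434 on G[0,2]
R9: Y=0.3115 on G[3,1]
R10: Y=0.5917 on G[1,2]
R11: Y=0.0002985 on G[2,0]
R12: Y=0.2421 on G[2,0]
R13: Y=0.0001464 on G[0,2]
R14: Y=0.09615 on G[2,0]
R15: Y=0.6579 on G[0,3]
R16: Y=0.6452 on G[1,0]
R17: Y=0.1572 on G[3,2]
R18: Y=0.01953 on G[2,0]
R19: Y=0.4762 on G[1,3]
Ip: z[0]−=0.0452, z[2]+=0.0452
solve → V1=0.009555, V2=0.02305, V3=0.007214

R_eq = 0.5100 Ω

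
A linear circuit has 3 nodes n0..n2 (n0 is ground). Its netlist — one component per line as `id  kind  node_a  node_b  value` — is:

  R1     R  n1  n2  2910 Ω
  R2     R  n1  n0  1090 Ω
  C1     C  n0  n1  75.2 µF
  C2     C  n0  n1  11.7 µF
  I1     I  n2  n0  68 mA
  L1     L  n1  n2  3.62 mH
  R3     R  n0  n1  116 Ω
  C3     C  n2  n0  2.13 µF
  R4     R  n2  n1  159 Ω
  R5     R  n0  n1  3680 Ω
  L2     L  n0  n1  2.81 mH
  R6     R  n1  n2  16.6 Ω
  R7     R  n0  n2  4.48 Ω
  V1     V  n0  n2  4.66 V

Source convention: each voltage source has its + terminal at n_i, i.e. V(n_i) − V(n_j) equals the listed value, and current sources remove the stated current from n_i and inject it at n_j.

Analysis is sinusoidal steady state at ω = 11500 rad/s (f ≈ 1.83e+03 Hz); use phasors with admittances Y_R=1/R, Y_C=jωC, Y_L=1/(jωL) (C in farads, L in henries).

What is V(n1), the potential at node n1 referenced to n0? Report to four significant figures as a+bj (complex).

Element admittances at ω=11500 rad/s:
  Y(R1) = 0.0003436+0.000j S between n1,n2
  Y(R2) = 0.0009174+0.000j S between n1,n0
  Y(C1) = 0.000+0.8648j S between n0,n1
  Y(C2) = 0.000+0.1346j S between n0,n1
  I1: injects 0.068 A into n0 (from n2)
  Y(L1) = 0.000-0.02402j S between n1,n2
  Y(R3) = 0.008621+0.000j S between n0,n1
  Y(C3) = 0.000+0.02449j S between n2,n0
  Y(R4) = 0.006289+0.000j S between n2,n1
  Y(R5) = 0.0002717+0.000j S between n0,n1
  Y(L2) = 0.000-0.03095j S between n0,n1
  Y(R6) = 0.06024+0.000j S between n1,n2
  Y(R7) = 0.2232+0.000j S between n0,n2
  V1: constraint V(n0)−V(n2) = 4.66
Assemble and solve the 3×3 MNA system:
  V(n1)=0.09114+0.3374j  V(n2)=-4.660+0.000j
  i(V1)=-1.298-0.02258j

0.09114+0.3374j V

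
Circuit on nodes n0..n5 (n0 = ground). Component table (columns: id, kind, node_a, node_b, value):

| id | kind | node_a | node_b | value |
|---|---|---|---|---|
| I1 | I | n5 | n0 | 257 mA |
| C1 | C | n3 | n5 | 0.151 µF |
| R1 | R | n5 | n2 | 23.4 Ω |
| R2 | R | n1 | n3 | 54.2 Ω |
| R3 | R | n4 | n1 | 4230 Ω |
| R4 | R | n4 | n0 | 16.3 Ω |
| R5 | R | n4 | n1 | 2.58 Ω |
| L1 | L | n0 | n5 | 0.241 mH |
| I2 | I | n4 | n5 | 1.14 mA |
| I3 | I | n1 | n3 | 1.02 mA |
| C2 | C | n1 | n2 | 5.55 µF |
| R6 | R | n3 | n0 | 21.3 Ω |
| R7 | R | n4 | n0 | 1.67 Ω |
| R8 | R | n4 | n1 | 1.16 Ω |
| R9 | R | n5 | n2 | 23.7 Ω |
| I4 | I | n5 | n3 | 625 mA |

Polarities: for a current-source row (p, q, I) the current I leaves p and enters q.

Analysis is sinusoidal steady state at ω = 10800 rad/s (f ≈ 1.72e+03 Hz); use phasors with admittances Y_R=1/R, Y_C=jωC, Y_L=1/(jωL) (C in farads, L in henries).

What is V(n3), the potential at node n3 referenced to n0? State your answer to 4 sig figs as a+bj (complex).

9.780-0.3156j V

Element admittances at ω=10800 rad/s:
  I1: injects 0.257 A into n0 (from n5)
  Y(C1) = 0.000+0.001631j S between n3,n5
  Y(R1) = 0.04274+0.000j S between n5,n2
  Y(R2) = 0.01845+0.000j S between n1,n3
  Y(R3) = 0.0002364+0.000j S between n4,n1
  Y(R4) = 0.06135+0.000j S between n4,n0
  Y(R5) = 0.3876+0.000j S between n4,n1
  Y(L1) = 0.000-0.3842j S between n0,n5
  I2: injects 0.00114 A into n5 (from n4)
  I3: injects 0.00102 A into n3 (from n1)
  Y(C2) = 0.000+0.05994j S between n1,n2
  Y(R6) = 0.04695+0.000j S between n3,n0
  Y(R7) = 0.5988+0.000j S between n4,n0
  Y(R8) = 0.8621+0.000j S between n4,n1
  Y(R9) = 0.04219+0.000j S between n5,n2
  I4: injects 0.625 A into n3 (from n5)
Assemble and solve the 5×5 MNA system:
  V(n1)=0.5436-0.2282j  V(n2)=-1.074-1.332j  V(n3)=9.780-0.3156j  V(n4)=0.3551-0.1493j  V(n5)=-0.2952-2.474j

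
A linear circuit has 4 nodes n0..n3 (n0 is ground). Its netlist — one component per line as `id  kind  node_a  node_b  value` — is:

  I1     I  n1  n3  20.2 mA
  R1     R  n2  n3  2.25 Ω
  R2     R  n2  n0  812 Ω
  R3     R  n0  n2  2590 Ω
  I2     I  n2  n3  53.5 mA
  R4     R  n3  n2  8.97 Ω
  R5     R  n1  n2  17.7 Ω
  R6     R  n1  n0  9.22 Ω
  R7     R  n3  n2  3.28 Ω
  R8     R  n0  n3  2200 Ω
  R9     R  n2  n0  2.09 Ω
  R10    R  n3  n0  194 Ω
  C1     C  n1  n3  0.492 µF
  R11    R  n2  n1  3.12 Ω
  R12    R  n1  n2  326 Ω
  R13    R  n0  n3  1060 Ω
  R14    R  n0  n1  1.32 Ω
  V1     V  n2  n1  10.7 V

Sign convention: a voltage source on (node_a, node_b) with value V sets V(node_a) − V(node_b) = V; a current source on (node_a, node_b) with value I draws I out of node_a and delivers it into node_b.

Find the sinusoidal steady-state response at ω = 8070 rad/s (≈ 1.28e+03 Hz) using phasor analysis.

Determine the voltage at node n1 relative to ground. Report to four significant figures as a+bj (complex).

MNA unknowns: 3 node voltages V₁..V_3 plus 1 source current (V1)
I1: z[1]−=0.0202, z[3]+=0.0202
R1: Y=0.4444+0.000j on G[2,3]
R2: Y=0.001232+0.000j on G[2,0]
R3: Y=0.0003861+0.000j on G[0,2]
I2: z[2]−=0.0535, z[3]+=0.0535
R4: Y=0.1115+0.000j on G[3,2]
R5: Y=0.05650+0.000j on G[1,2]
R6: Y=0.1085+0.000j on G[1,0]
R7: Y=0.3049+0.000j on G[3,2]
R8: Y=0.0004545+0.000j on G[0,3]
R9: Y=0.4785+0.000j on G[2,0]
R10: Y=0.005155+0.000j on G[3,0]
C1: Y=0.000+0.003970j on G[1,3]
R11: Y=0.3205+0.000j on G[2,1]
R12: Y=0.003067+0.000j on G[1,2]
R13: Y=0.0009434+0.000j on G[0,3]
R14: Y=0.7576+0.000j on G[0,1]
V1: row V2−V1=10.7, i_V1 at 2,1
solve → V1=-3.850+0.0002380j, V2=6.850+0.0002380j, V3=6.883-0.04890j
aux → i_V1=-7.381-0.04241j

-3.850+0.0002380j V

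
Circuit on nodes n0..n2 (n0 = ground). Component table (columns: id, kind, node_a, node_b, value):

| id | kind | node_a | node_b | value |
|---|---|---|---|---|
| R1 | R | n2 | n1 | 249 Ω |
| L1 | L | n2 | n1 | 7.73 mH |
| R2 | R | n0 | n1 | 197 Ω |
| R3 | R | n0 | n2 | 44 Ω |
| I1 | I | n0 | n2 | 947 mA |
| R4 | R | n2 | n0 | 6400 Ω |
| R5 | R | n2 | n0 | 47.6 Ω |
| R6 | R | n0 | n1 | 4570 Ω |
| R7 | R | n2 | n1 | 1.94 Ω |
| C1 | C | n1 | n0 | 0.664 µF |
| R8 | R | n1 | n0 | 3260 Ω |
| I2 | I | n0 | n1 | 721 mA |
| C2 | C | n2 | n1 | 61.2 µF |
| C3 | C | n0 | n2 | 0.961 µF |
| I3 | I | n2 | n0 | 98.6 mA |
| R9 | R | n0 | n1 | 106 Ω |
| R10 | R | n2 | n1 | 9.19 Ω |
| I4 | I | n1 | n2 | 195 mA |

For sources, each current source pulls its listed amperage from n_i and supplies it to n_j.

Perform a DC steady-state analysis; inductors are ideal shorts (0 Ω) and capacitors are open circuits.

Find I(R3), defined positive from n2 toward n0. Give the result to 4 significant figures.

MNA unknowns: 2 node voltages V₁..V_2 plus 1 source current (L1)
R1: Y=0.004016 on G[2,1]
L1: row V2−V1=0, i_L1 at 2,1
R2: Y=0.005076 on G[0,1]
R3: Y=0.02273 on G[0,2]
I1: z[0]−=0.947, z[2]+=0.947
R4: Y=0.0001563 on G[2,0]
R5: Y=0.02101 on G[2,0]
R6: Y=0.0002188 on G[0,1]
R7: Y=0.5155 on G[2,1]
C1: Y=0.000 on G[1,0]
R8: Y=0.0003067 on G[1,0]
I2: z[0]−=0.721, z[1]+=0.721
C2: Y=0.000 on G[2,1]
C3: Y=0.000 on G[0,2]
I3: z[2]−=0.0986, z[0]+=0.0986
R9: Y=0.009434 on G[0,1]
R10: Y=0.1088 on G[2,1]
I4: z[1]−=0.195, z[2]+=0.195
solve → V1=26.63, V2=26.63
aux → i_L1=-0.1256

0.6053 A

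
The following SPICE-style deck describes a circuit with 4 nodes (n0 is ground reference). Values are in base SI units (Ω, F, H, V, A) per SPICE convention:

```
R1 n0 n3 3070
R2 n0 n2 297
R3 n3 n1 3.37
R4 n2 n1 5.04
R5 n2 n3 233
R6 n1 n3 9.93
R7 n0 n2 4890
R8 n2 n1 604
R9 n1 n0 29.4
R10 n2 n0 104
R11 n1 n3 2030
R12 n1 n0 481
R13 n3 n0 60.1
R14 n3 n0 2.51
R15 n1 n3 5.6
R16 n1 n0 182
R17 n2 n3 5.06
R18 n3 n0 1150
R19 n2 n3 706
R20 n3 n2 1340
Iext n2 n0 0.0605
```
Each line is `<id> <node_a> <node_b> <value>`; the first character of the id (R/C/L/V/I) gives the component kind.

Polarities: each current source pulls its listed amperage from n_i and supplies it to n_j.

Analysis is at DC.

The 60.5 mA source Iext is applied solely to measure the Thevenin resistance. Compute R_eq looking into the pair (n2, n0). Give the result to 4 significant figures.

Element admittances at DC:
  Y(R1) = 0.0003257 S between n0,n3
  Y(R2) = 0.003367 S between n0,n2
  Y(R3) = 0.2967 S between n3,n1
  Y(R4) = 0.1984 S between n2,n1
  Y(R5) = 0.004292 S between n2,n3
  Y(R6) = 0.1007 S between n1,n3
  Y(R7) = 0.0002045 S between n0,n2
  Y(R8) = 0.001656 S between n2,n1
  Y(R9) = 0.03401 S between n1,n0
  Y(R10) = 0.009615 S between n2,n0
  Y(R11) = 0.0004926 S between n1,n3
  Y(R12) = 0.002079 S between n1,n0
  Y(R13) = 0.01664 S between n3,n0
  Y(R14) = 0.3984 S between n3,n0
  Y(R15) = 0.1786 S between n1,n3
  Y(R16) = 0.005495 S between n1,n0
  Y(R17) = 0.1976 S between n2,n3
  Y(R18) = 0.0008696 S between n3,n0
  Y(R19) = 0.001416 S between n2,n3
  Y(R20) = 0.0007463 S between n3,n2
  Iext: injects 0.0605 A into n0 (from n2)
Assemble and solve the 3×3 MNA system:
  V(n1)=-0.1533  V(n2)=-0.2778  V(n3)=-0.1212

R_eq = 4.591 Ω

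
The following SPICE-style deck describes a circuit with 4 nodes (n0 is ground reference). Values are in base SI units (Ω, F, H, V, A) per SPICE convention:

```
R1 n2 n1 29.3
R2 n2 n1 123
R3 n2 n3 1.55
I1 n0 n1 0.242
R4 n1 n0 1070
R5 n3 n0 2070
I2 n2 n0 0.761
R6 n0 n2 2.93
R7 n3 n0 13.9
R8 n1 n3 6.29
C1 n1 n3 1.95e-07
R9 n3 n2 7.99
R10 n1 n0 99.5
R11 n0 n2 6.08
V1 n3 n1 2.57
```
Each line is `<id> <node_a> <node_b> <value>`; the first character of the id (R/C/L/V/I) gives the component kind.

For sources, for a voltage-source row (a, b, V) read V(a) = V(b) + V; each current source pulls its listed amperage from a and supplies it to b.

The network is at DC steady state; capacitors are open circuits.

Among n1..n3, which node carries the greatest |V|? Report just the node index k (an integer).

Apply KCL at each of the 3 non-ground nodes and solve the resulting linear system.
Node n1: branches {R1, R2, I1, R4, R8, C1, R10, V1} → V_1 = -2.968
Node n2: branches {R1, R2, R3, I2, R6, R9, R11} → V_2 = -0.9048
Node n3: branches {R3, R5, R7, R8, C1, R9, V1} → V_3 = -0.3977
Source currents: i(V1)=-0.7704

1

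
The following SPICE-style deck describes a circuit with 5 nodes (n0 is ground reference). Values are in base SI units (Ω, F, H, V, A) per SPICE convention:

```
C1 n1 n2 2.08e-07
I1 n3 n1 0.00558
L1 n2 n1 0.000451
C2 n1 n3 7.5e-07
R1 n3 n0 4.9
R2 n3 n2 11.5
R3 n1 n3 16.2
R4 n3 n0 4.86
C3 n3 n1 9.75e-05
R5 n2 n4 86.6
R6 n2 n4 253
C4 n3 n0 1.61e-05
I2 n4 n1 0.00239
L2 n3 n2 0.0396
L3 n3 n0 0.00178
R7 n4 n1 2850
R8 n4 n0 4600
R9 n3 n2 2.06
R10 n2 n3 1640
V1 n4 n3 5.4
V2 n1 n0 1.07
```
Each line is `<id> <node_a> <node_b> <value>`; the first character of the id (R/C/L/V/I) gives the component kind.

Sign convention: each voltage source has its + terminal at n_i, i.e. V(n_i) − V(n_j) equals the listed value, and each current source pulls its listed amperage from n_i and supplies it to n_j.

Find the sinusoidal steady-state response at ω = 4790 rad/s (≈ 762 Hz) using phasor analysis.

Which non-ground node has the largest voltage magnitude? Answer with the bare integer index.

4

Element admittances at ω=4790 rad/s:
  Y(C1) = 0.000+0.0009963j S between n1,n2
  I1: injects 0.00558 A into n1 (from n3)
  Y(L1) = 0.000-0.4629j S between n2,n1
  Y(C2) = 0.000+0.003593j S between n1,n3
  Y(R1) = 0.2041+0.000j S between n3,n0
  Y(R2) = 0.08696+0.000j S between n3,n2
  Y(R3) = 0.06173+0.000j S between n1,n3
  Y(R4) = 0.2058+0.000j S between n3,n0
  Y(C3) = 0.000+0.4670j S between n3,n1
  Y(R5) = 0.01155+0.000j S between n2,n4
  Y(R6) = 0.003953+0.000j S between n2,n4
  Y(C4) = 0.000+0.07712j S between n3,n0
  I2: injects 0.00239 A into n1 (from n4)
  Y(L2) = 0.000-0.005272j S between n3,n2
  Y(L3) = 0.000-0.1173j S between n3,n0
  Y(R7) = 0.0003509+0.000j S between n4,n1
  Y(R8) = 0.0002174+0.000j S between n4,n0
  Y(R9) = 0.4854+0.000j S between n3,n2
  Y(R10) = 0.0006098+0.000j S between n2,n3
  V1: constraint V(n4)−V(n3) = 5.4
  V2: constraint V(n1)−V(n0) = 1.07
Assemble and solve the 6×6 MNA system:
  V(n1)=1.070+0.000j  V(n2)=0.6393-0.08245j  V(n3)=0.4293+0.2537j  V(n4)=5.829+0.2537j
  i(V1)=-0.08577-0.005355j  i(V2)=-0.1874-0.08681j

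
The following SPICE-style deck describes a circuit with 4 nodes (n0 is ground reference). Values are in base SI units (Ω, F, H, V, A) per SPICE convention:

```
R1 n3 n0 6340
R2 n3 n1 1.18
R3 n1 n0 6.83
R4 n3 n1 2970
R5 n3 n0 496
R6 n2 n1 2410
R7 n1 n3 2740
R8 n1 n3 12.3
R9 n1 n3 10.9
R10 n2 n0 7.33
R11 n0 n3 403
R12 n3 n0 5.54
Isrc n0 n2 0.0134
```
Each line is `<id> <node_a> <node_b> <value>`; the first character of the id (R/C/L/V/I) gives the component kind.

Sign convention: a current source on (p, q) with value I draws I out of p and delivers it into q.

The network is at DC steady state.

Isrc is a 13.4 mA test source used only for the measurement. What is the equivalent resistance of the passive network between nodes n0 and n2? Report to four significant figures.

MNA unknowns: 3 node voltages V₁..V_3
R1: Y=0.0001577 on G[3,0]
R2: Y=0.8475 on G[3,1]
R3: Y=0.1464 on G[1,0]
R4: Y=0.0003367 on G[3,1]
R5: Y=0.002016 on G[3,0]
R6: Y=0.0004149 on G[2,1]
R7: Y=0.0003650 on G[1,3]
R8: Y=0.08130 on G[1,3]
R9: Y=0.09174 on G[1,3]
R10: Y=0.1364 on G[2,0]
R11: Y=0.002481 on G[0,3]
R12: Y=0.1805 on G[3,0]
Isrc: z[0]−=0.0134, z[2]+=0.0134
solve → V1=0.0001338, V2=0.09792, V3=0.0001133

R_eq = 7.308 Ω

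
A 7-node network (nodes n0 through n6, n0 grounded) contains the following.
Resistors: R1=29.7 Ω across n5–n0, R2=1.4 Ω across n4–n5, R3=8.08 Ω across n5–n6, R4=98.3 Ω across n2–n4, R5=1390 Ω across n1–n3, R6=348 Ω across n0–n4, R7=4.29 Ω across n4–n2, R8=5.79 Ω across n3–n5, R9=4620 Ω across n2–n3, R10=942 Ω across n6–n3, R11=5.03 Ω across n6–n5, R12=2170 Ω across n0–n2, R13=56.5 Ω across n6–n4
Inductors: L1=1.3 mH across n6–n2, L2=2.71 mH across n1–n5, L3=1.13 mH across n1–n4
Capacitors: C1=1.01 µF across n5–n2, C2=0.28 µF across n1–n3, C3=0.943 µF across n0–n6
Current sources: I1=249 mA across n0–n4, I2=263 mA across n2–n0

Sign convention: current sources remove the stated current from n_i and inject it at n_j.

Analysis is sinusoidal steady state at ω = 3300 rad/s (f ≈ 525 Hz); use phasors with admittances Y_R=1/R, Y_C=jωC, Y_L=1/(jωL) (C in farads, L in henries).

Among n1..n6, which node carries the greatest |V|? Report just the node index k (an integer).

Element admittances at ω=3300 rad/s:
  Y(R1) = 0.03367+0.000j S between n5,n0
  Y(R2) = 0.7143+0.000j S between n4,n5
  Y(L1) = 0.000-0.2331j S between n6,n2
  Y(R3) = 0.1238+0.000j S between n5,n6
  Y(C1) = 0.000+0.003333j S between n5,n2
  Y(C2) = 0.000+0.0009240j S between n1,n3
  Y(C3) = 0.000+0.003112j S between n0,n6
  Y(R4) = 0.01017+0.000j S between n2,n4
  Y(R5) = 0.0007194+0.000j S between n1,n3
  I1: injects 0.249 A into n4 (from n0)
  Y(R6) = 0.002874+0.000j S between n0,n4
  Y(R7) = 0.2331+0.000j S between n4,n2
  Y(R8) = 0.1727+0.000j S between n3,n5
  Y(R9) = 0.0002165+0.000j S between n2,n3
  Y(R10) = 0.001062+0.000j S between n6,n3
  Y(L2) = 0.000-0.1118j S between n1,n5
  Y(L3) = 0.000-0.2682j S between n1,n4
  Y(R11) = 0.1988+0.000j S between n6,n5
  Y(R12) = 0.0004608+0.000j S between n0,n2
  Y(R13) = 0.01770+0.000j S between n6,n4
  I2: injects 0.263 A into n0 (from n2)
Assemble and solve the 6×6 MNA system:
  V(n1)=-0.2757+0.02294j  V(n2)=-0.8966-0.2150j  V(n3)=-0.3637+0.06408j  V(n4)=-0.2401+0.006568j  V(n5)=-0.3618+0.06311j  V(n6)=-0.6571+0.2298j

2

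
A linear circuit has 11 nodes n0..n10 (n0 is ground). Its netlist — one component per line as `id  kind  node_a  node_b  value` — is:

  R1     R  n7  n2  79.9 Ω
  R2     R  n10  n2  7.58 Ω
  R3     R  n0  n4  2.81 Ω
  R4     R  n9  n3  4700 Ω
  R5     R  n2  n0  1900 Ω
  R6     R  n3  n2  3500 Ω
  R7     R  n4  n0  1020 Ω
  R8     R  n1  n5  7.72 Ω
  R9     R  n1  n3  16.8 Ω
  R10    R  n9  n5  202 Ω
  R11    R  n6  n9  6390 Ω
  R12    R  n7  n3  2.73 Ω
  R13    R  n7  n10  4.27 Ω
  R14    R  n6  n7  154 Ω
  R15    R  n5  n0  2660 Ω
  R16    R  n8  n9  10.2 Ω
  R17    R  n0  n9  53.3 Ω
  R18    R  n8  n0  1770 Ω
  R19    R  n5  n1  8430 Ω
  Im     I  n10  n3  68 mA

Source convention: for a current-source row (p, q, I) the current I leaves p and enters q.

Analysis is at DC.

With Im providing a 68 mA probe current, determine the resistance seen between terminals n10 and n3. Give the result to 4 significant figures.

Apply KCL at each of the 10 non-ground nodes and solve the resulting linear system.
Node n1: branches {R8, R9, R19} → V_1 = 0.05023
Node n2: branches {R1, R2, R5, R6} → V_2 = -0.3804
Node n3: branches {R4, R6, R9, R12, Im} → V_3 = 0.05380
Node n4: branches {R3, R7} → V_4 = 0.000
Node n5: branches {R8, R10, R15, R19} → V_5 = 0.04859
Node n6: branches {R11, R14} → V_6 = -0.1276
Node n7: branches {R1, R12, R13, R14} → V_7 = -0.1309
Node n8: branches {R16, R18} → V_8 = 0.009362
Node n9: branches {R4, R10, R11, R16, R17} → V_9 = 0.009416
Node n10: branches {R2, R13, Im} → V_10 = -0.4065

R_eq = 6.770 Ω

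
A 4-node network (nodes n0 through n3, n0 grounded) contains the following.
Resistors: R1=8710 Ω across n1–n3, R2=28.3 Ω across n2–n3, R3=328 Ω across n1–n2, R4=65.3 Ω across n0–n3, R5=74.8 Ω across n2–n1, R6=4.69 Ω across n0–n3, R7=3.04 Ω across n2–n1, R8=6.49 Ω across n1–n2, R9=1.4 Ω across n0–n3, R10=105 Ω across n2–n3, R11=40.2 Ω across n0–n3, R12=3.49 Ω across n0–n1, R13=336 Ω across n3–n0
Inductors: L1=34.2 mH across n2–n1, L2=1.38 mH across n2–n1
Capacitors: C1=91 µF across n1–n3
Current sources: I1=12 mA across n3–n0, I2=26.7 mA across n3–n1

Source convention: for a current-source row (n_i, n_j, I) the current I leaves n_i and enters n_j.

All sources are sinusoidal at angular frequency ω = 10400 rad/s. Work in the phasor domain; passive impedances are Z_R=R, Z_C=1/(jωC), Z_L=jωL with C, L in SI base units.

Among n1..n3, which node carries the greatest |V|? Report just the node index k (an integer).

1

Apply KCL at each of the 3 non-ground nodes and solve the resulting linear system.
Node n1: branches {R1, R3, R5, R7, R8, L1, C1, L2, R12, I2} → V_1 = -0.003353-0.02231j
Node n2: branches {R2, R3, R5, R7, R8, L1, R10, L2} → V_2 = -0.004314-0.02005j
Node n3: branches {R1, R2, R4, R6, R9, R10, C1, R11, I1, R13, I2} → V_3 = -0.01137+0.006585j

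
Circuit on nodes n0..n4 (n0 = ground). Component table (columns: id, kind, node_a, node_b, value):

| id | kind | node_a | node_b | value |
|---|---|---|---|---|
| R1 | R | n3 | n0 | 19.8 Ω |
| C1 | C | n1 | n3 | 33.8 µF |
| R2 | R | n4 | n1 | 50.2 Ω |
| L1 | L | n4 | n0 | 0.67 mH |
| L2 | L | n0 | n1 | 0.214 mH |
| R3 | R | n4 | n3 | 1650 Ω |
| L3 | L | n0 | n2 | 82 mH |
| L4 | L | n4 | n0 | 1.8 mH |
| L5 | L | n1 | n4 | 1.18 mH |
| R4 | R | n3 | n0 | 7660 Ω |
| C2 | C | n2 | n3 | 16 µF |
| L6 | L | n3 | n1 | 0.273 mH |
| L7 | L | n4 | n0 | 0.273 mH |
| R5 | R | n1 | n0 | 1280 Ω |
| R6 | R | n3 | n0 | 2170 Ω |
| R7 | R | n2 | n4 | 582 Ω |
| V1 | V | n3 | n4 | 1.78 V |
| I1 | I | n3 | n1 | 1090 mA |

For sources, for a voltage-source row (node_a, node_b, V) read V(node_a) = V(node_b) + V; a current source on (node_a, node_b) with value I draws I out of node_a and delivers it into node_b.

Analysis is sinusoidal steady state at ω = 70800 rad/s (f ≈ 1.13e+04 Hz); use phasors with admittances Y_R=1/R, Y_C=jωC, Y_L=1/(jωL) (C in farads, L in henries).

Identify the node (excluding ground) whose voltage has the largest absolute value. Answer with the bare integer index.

1

Element admittances at ω=70800 rad/s:
  Y(R1) = 0.05051+0.000j S between n3,n0
  Y(C1) = 0.000+2.393j S between n1,n3
  Y(R2) = 0.01992+0.000j S between n4,n1
  Y(L1) = 0.000-0.02108j S between n4,n0
  Y(L2) = 0.000-0.06600j S between n0,n1
  Y(R3) = 0.0006061+0.000j S between n4,n3
  Y(L3) = 0.000-0.0001722j S between n0,n2
  Y(L4) = 0.000-0.007847j S between n4,n0
  Y(L5) = 0.000-0.01197j S between n1,n4
  Y(R4) = 0.0001305+0.000j S between n3,n0
  Y(C2) = 0.000+1.133j S between n2,n3
  Y(L6) = 0.000-0.05174j S between n3,n1
  Y(L7) = 0.000-0.05174j S between n4,n0
  Y(R5) = 0.0007813+0.000j S between n1,n0
  Y(R6) = 0.0004608+0.000j S between n3,n0
  Y(R7) = 0.001718+0.000j S between n2,n4
  V1: constraint V(n3)−V(n4) = 1.78
  I1: injects 1.09 A into n1 (from n3)
Assemble and solve the 5×5 MNA system:
  V(n1)=0.9575-0.5821j  V(n2)=0.9172-0.1109j  V(n3)=0.9170-0.1136j  V(n4)=-0.8630-0.1136j
  i(V1)=-0.04396+0.1007j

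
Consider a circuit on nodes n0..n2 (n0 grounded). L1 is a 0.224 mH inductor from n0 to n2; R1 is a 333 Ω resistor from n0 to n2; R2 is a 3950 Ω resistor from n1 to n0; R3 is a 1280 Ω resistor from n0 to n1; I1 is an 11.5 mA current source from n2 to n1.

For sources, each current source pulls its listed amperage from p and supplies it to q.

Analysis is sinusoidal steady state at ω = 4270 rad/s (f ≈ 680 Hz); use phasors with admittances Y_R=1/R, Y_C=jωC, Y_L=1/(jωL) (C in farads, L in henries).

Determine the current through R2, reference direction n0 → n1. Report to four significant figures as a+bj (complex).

-0.002815+0.000j A

Apply KCL at each of the 2 non-ground nodes and solve the resulting linear system.
Node n1: branches {R2, R3, I1} → V_1 = 11.12+0.000j
Node n2: branches {L1, R1, I1} → V_2 = -3.159e-05-0.01100j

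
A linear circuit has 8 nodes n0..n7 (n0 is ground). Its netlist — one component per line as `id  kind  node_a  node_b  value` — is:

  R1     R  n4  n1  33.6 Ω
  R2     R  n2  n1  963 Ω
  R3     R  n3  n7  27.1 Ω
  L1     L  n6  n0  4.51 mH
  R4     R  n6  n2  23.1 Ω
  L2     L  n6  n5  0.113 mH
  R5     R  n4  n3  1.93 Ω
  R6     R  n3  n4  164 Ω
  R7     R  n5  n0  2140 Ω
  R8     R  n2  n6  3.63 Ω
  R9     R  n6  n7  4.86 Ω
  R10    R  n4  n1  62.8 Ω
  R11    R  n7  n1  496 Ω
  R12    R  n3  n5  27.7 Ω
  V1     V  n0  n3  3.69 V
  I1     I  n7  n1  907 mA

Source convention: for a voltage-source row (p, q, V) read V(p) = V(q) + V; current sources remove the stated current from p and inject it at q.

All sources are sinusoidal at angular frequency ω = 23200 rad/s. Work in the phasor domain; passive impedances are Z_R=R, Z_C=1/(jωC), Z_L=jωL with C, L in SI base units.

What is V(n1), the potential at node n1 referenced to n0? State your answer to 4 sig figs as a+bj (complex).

15.69-0.1403j V

Element admittances at ω=23200 rad/s:
  Y(R1) = 0.02976+0.000j S between n4,n1
  Y(R2) = 0.001038+0.000j S between n2,n1
  Y(R3) = 0.03690+0.000j S between n3,n7
  Y(L1) = 0.000-0.009557j S between n6,n0
  Y(R4) = 0.04329+0.000j S between n6,n2
  Y(L2) = 0.000-0.3814j S between n6,n5
  Y(R5) = 0.5181+0.000j S between n4,n3
  Y(R6) = 0.006098+0.000j S between n3,n4
  Y(R7) = 0.0004673+0.000j S between n5,n0
  Y(R8) = 0.2755+0.000j S between n2,n6
  Y(R9) = 0.2058+0.000j S between n6,n7
  Y(R10) = 0.01592+0.000j S between n4,n1
  Y(R11) = 0.002016+0.000j S between n7,n1
  Y(R12) = 0.03610+0.000j S between n3,n5
  V1: constraint V(n0)−V(n3) = 3.69
  I1: injects 0.907 A into n1 (from n7)
Assemble and solve the 8×8 MNA system:
  V(n1)=15.69-0.1403j  V(n2)=-13.28-2.308j  V(n3)=-3.690+0.000j  V(n4)=-2.137-0.01124j  V(n5)=-13.51-1.369j  V(n6)=-13.38-2.315j  V(n7)=-15.38-1.948j
  i(V1)=-0.02843+0.1272j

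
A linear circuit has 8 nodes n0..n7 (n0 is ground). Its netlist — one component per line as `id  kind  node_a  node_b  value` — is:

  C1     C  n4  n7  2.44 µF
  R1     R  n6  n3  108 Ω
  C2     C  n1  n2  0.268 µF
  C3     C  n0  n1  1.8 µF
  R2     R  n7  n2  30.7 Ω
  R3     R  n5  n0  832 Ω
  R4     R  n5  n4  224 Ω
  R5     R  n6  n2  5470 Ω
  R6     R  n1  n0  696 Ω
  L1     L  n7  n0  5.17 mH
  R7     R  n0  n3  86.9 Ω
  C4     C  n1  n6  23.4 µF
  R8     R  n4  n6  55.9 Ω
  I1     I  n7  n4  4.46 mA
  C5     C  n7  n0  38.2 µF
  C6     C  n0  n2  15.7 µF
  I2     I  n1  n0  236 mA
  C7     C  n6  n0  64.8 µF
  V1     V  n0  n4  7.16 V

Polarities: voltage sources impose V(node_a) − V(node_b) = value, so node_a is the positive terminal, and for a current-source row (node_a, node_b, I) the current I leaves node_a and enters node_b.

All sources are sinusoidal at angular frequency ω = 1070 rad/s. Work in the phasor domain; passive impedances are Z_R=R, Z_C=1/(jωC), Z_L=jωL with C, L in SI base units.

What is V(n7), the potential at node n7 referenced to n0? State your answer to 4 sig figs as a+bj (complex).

0.1331-0.06746j V

Element admittances at ω=1070 rad/s:
  Y(C1) = 0.000+0.002611j S between n4,n7
  Y(R1) = 0.009259+0.000j S between n6,n3
  Y(C2) = 0.000+0.0002868j S between n1,n2
  Y(C3) = 0.000+0.001926j S between n0,n1
  Y(R2) = 0.03257+0.000j S between n7,n2
  Y(R3) = 0.001202+0.000j S between n5,n0
  Y(R4) = 0.004464+0.000j S between n5,n4
  Y(R5) = 0.0001828+0.000j S between n6,n2
  Y(R6) = 0.001437+0.000j S between n1,n0
  Y(L1) = 0.000-0.1808j S between n7,n0
  Y(R7) = 0.01151+0.000j S between n0,n3
  Y(C4) = 0.000+0.02504j S between n1,n6
  Y(R8) = 0.01789+0.000j S between n4,n6
  I1: injects 0.00446 A into n4 (from n7)
  Y(C5) = 0.000+0.04087j S between n7,n0
  Y(C6) = 0.000+0.01680j S between n0,n2
  I2: injects 0.236 A into n0 (from n1)
  Y(C7) = 0.000+0.06934j S between n6,n0
  V1: constraint V(n0)−V(n4) = 7.16
Assemble and solve the 8×8 MNA system:
  V(n1)=-2.144+12.47j  V(n2)=-0.01428-0.05459j  V(n3)=-0.7214+1.903j  V(n4)=-7.160+0.000j  V(n5)=-5.641+0.000j  V(n6)=-1.618+4.267j  V(n7)=0.1331-0.06746j
  i(V1)=-0.1106-0.09537j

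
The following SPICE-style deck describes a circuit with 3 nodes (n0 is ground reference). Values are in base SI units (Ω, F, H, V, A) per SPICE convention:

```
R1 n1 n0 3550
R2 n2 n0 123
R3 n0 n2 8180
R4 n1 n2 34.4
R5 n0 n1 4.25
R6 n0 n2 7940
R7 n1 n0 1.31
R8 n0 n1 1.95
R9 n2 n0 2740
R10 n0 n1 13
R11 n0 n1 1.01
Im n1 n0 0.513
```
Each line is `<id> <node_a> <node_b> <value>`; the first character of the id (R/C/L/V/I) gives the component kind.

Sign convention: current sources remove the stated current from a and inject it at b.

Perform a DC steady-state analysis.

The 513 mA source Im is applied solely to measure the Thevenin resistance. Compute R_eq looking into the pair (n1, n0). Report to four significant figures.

R_eq = 0.3868 Ω

MNA unknowns: 2 node voltages V₁..V_2
R1: Y=0.0002817 on G[1,0]
R2: Y=0.008130 on G[2,0]
R3: Y=0.0001222 on G[0,2]
R4: Y=0.02907 on G[1,2]
R5: Y=0.2353 on G[0,1]
R6: Y=0.0001259 on G[0,2]
R7: Y=0.7634 on G[1,0]
R8: Y=0.5128 on G[0,1]
R9: Y=0.0003650 on G[2,0]
R10: Y=0.07692 on G[0,1]
R11: Y=0.9901 on G[0,1]
Im: z[1]−=0.513, z[0]+=0.513
solve → V1=-0.1984, V2=-0.1525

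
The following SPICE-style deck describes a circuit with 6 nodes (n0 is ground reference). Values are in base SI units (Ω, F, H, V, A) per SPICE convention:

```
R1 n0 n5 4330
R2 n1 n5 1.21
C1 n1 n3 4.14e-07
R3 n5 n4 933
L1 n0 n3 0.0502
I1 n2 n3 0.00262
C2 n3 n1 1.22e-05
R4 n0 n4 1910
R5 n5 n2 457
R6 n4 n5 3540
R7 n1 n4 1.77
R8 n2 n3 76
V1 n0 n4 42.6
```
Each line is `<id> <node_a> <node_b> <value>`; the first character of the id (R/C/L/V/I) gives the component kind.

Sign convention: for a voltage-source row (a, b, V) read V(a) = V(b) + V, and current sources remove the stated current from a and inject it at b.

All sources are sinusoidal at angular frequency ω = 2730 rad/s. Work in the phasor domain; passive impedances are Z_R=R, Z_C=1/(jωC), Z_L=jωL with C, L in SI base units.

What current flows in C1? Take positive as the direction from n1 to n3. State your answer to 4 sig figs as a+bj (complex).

Apply KCL at each of the 5 non-ground nodes and solve the resulting linear system.
Node n1: branches {R2, C1, C2, R7} → V_1 = -42.56-0.6947j
Node n2: branches {I1, R5, R8} → V_2 = -52.49-1.540j
Node n3: branches {C1, L1, I1, C2, R8} → V_3 = -53.94-1.681j
Node n4: branches {R3, R4, R6, R7, V1} → V_4 = -42.60+0.000j
Node n5: branches {R1, R2, R3, R5, R6} → V_5 = -42.58-0.6956j
Source currents: i(V1)=-0.04440+0.3934j

-0.001114+0.01286j A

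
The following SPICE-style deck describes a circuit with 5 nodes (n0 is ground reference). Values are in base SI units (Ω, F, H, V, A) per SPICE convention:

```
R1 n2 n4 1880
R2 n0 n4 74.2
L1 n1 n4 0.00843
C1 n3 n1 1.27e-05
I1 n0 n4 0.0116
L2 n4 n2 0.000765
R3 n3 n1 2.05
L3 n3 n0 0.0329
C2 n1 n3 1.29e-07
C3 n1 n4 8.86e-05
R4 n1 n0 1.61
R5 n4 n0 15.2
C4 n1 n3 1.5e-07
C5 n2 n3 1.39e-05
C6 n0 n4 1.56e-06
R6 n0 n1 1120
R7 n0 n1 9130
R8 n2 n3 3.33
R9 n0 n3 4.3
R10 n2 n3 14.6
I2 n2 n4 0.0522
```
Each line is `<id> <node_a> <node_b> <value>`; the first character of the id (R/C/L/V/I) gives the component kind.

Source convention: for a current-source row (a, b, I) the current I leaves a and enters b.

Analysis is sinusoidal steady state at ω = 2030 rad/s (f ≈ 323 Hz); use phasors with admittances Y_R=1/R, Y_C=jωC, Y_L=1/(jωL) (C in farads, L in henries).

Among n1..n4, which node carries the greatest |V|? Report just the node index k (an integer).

Element admittances at ω=2030 rad/s:
  Y(R1) = 0.0005319+0.000j S between n2,n4
  Y(R2) = 0.01348+0.000j S between n0,n4
  Y(L1) = 0.000-0.05844j S between n1,n4
  Y(C1) = 0.000+0.02578j S between n3,n1
  I1: injects 0.0116 A into n4 (from n0)
  Y(L2) = 0.000-0.6439j S between n4,n2
  Y(R3) = 0.4878+0.000j S between n3,n1
  Y(L3) = 0.000-0.01497j S between n3,n0
  Y(C2) = 0.000+0.0002619j S between n1,n3
  Y(C3) = 0.000+0.1799j S between n1,n4
  Y(R4) = 0.6211+0.000j S between n1,n0
  Y(R5) = 0.06579+0.000j S between n4,n0
  Y(C4) = 0.000+0.0003045j S between n1,n3
  Y(C5) = 0.000+0.02822j S between n2,n3
  Y(C6) = 0.000+0.003167j S between n0,n4
  Y(R6) = 0.0008929+0.000j S between n0,n1
  Y(R7) = 0.0001095+0.000j S between n0,n1
  Y(R8) = 0.3003+0.000j S between n2,n3
  Y(R9) = 0.2326+0.000j S between n0,n3
  Y(R10) = 0.06849+0.000j S between n2,n3
  I2: injects 0.0522 A into n4 (from n2)
Assemble and solve the 4×4 MNA system:
  V(n1)=0.003470+0.0001348j  V(n2)=0.04961-0.05137j  V(n3)=0.01907-0.01666j  V(n4)=0.06824+0.04869j

4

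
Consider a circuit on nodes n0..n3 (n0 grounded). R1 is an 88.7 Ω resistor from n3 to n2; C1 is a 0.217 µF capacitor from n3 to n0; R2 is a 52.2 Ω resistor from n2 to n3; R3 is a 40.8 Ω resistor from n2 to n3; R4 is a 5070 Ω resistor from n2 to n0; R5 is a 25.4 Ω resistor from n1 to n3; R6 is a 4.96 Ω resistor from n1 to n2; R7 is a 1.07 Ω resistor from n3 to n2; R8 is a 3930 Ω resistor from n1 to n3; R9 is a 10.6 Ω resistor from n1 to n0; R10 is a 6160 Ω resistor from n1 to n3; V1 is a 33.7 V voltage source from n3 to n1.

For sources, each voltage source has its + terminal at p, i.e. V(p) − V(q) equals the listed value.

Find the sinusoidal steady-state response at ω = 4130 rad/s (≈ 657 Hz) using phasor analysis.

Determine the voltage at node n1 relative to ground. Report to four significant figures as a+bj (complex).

MNA unknowns: 3 node voltages V₁..V_3 plus 1 source current (V1)
R1: Y=0.01127+0.000j on G[3,2]
C1: Y=0.000+0.0008962j on G[3,0]
R2: Y=0.01916+0.000j on G[2,3]
R3: Y=0.02451+0.000j on G[2,3]
R4: Y=0.0001972+0.000j on G[2,0]
R5: Y=0.03937+0.000j on G[1,3]
R6: Y=0.2016+0.000j on G[1,2]
R7: Y=0.9346+0.000j on G[3,2]
R8: Y=0.0002545+0.000j on G[1,3]
R9: Y=0.09434+0.000j on G[1,0]
R10: Y=0.0001623+0.000j on G[1,3]
V1: row V3−V1=33.7, i_V1 at 3,1
solve → V1=-0.06142-0.3189j, V2=27.93-0.3188j, V3=33.64-0.3189j
aux → i_V1=-6.990-0.03009j

-0.06142-0.3189j V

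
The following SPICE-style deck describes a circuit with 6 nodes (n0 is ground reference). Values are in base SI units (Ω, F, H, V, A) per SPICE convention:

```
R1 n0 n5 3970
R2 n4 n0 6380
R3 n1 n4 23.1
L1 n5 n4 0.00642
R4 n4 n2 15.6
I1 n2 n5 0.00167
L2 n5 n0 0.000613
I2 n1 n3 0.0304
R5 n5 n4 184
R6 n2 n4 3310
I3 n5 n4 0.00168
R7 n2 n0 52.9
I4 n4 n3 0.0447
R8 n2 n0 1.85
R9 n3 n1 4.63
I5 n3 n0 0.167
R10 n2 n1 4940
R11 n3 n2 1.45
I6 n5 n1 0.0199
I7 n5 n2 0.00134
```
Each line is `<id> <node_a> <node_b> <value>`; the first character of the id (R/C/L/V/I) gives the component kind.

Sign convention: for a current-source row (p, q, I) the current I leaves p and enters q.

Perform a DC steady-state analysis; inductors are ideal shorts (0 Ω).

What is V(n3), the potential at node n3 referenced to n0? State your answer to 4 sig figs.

-0.2773 V

MNA unknowns: 5 node voltages V₁..V_5 plus 2 source currents (L1, L2)
R1: Y=0.0002519 on G[0,5]
R2: Y=0.0001567 on G[4,0]
R3: Y=0.04329 on G[1,4]
L1: row V5−V4=0, i_L1 at 5,4
R4: Y=0.06410 on G[4,2]
I1: z[2]−=0.00167, z[5]+=0.00167
L2: row V5−V0=0, i_L2 at 5,0
I2: z[1]−=0.0304, z[3]+=0.0304
R5: Y=0.005435 on G[5,4]
R6: Y=0.0003021 on G[2,4]
I3: z[5]−=0.00168, z[4]+=0.00168
R7: Y=0.01890 on G[2,0]
I4: z[4]−=0.0447, z[3]+=0.0447
R8: Y=0.5405 on G[2,0]
R9: Y=0.2160 on G[3,1]
I5: z[3]−=0.167, z[0]+=0.167
R10: Y=0.0002024 on G[2,1]
R11: Y=0.6897 on G[3,2]
I6: z[5]−=0.0199, z[1]+=0.0199
I7: z[5]−=0.00134, z[2]+=0.00134
solve → V1=-0.2714, V2=-0.1458, V3=-0.2773, V4=0.000, V5=0.000
aux → i_L1=0.06416, i_L2=-0.08541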